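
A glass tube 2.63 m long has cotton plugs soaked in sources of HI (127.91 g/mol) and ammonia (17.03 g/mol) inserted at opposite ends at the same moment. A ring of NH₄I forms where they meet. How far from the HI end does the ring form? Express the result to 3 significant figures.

Distances travelled in equal time are proportional to diffusion rates, so d_HI/d_NH₃ = √(M_NH₃/M_HI) = √(17.03/127.91) = 0.3649.
With d_HI + d_NH₃ = 2.63 m, d_NH₃ = 2.63/(1 + 0.3649) = 1.927 m.
d_HI = 2.63 − 1.927 = 0.703 m.

0.703 m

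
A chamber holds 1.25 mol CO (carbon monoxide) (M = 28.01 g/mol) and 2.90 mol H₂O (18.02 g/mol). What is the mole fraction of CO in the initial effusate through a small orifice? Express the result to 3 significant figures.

Effusion rate of each component ∝ n_i/√M_i (partial pressure × 1/√M).
x_CO(eff) = (n_CO/√M_CO) / (n_CO/√M_CO + n_H₂O/√M_H₂O)
= (1.25/√28.01) / (1.25/√28.01 + 2.90/√18.02) = 0.2362/(0.2362 + 0.6832) = 0.257.

0.257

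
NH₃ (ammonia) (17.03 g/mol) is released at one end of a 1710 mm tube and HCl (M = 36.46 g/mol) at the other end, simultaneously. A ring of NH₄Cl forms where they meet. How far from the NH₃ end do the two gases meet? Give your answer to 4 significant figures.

In equal time, each gas travels a distance ∝ its rate ∝ 1/√M, so d_NH₃/d_HCl = √(M_HCl/M_NH₃) = √(36.46/17.03) = 1.463.
With d_NH₃ + d_HCl = 1710 mm, d_HCl = 1710/(1 + 1.463) = 694.2 mm.
d_NH₃ = 1710 − 694.2 = 1016 mm.

1016 mm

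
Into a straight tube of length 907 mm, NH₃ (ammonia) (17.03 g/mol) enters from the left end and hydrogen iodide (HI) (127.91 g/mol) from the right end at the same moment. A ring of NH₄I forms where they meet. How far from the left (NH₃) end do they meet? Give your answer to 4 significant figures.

664.5 mm

Graham's law gives d_NH₃/d_HI = rate_NH₃/rate_HI = √(M_HI/M_NH₃) = √(127.91/17.03) = 2.741.
With d_NH₃ + d_HI = 907 mm, d_HI = 907/(1 + 2.741) = 242.5 mm.
d_NH₃ = 907 − 242.5 = 664.5 mm.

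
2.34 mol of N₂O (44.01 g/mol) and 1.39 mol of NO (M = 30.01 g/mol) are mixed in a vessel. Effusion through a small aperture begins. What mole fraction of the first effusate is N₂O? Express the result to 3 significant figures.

Each component's effusion rate ∝ (its partial pressure)·(1/√M) ∝ n_i/√M_i.
x_N₂O(eff) = (n_N₂O/√M_N₂O) / (n_N₂O/√M_N₂O + n_NO/√M_NO)
= (2.34/√44.01) / (2.34/√44.01 + 1.39/√30.01) = 0.3527/(0.3527 + 0.2537) = 0.582.

0.582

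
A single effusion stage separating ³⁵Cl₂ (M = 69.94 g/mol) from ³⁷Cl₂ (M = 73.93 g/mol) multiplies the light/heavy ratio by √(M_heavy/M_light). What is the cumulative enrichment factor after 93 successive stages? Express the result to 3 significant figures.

Each stage multiplies the ratio by α = √(73.93/69.94), so after 93 stages the overall factor is α^93 = (73.93/69.94)^(93/2).
= 1.05705^(93/2) = 13.2.

13.2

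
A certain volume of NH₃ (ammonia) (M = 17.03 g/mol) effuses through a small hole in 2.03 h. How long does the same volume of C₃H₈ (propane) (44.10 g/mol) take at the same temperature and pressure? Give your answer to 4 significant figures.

Using Graham's law: t_C₃H₈/t_NH₃ = √(M_C₃H₈/M_NH₃) = √(44.10/17.03) = √2.590 = 1.609.
So the time for C₃H₈ is 2.03 × 1.609 = 3.267 h.

3.267 h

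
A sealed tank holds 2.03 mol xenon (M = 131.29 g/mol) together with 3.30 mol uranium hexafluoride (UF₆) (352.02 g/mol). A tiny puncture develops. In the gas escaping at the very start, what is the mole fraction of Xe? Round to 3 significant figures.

Each component's effusion rate ∝ (its partial pressure)·(1/√M) ∝ n_i/√M_i.
So x_Xe in the escaping gas = (n_Xe/√M_Xe) / Σ(n_i/√M_i)
= (2.03/√131.29) / (2.03/√131.29 + 3.30/√352.02) = 0.1772/(0.1772 + 0.1759) = 0.502.

0.502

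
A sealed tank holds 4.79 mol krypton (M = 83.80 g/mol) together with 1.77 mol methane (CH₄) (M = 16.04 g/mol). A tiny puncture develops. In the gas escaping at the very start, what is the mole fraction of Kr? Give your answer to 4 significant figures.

0.5421

Rate_i ∝ x_i/√M_i (Graham's law weighted by mole fraction), so the effusate composition follows n_i/√M_i.
x_Kr(eff) = (n_Kr/√M_Kr) / (n_Kr/√M_Kr + n_CH₄/√M_CH₄)
= (4.79/√83.80) / (4.79/√83.80 + 1.77/√16.04) = 0.5233/(0.5233 + 0.4419) = 0.5421.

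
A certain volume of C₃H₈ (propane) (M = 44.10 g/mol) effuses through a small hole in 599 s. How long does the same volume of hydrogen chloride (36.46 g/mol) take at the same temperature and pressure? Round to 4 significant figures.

544.6 s

Using Graham's law: t_HCl/t_C₃H₈ = √(M_HCl/M_C₃H₈) = √(36.46/44.10) = √0.8268 = 0.9093.
So the time for HCl is 599 × 0.9093 = 544.6 s.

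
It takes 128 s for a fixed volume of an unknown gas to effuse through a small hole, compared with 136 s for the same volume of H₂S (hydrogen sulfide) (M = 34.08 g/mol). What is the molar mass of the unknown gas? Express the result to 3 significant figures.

30.2 g/mol

Since effusion rate ∝ 1/√M, t_X/t_H₂S = √(M_X/M_H₂S).
128/136 = 0.9412 = √(M_X/34.08)
M_X = 34.08 × 0.9412² = 34.08 × 0.8858 = 30.2 g/mol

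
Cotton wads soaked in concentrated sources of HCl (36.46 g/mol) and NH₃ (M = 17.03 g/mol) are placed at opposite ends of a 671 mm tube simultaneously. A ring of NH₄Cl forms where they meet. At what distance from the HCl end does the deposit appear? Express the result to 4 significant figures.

272.4 mm

Distances travelled in equal time are proportional to diffusion rates, so d_HCl/d_NH₃ = √(M_NH₃/M_HCl) = √(17.03/36.46) = 0.6834.
With d_HCl + d_NH₃ = 671 mm, d_NH₃ = 671/(1 + 0.6834) = 398.6 mm.
d_HCl = 671 − 398.6 = 272.4 mm.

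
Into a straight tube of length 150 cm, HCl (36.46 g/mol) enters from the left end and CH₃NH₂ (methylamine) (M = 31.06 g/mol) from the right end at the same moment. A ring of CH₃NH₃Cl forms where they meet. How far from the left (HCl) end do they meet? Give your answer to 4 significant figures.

The fronts meet when d_HCl + d_CH₃NH₂ = L with d_HCl/d_CH₃NH₂ = √(M_CH₃NH₂/M_HCl) (Graham's law). Here √(M_CH₃NH₂/M_HCl) = √(31.06/36.46) = 0.9230.
With d_HCl + d_CH₃NH₂ = 150 cm, d_CH₃NH₂ = 150/(1 + 0.9230) = 78.00 cm.
d_HCl = 150 − 78.00 = 72.00 cm.

72.00 cm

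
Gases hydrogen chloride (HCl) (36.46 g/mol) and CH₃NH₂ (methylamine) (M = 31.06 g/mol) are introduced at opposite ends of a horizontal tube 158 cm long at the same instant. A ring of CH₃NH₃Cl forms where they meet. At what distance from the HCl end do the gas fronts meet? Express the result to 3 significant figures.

75.8 cm

In equal time, each gas travels a distance ∝ its rate ∝ 1/√M, so d_HCl/d_CH₃NH₂ = √(M_CH₃NH₂/M_HCl) = √(31.06/36.46) = 0.9230.
With d_HCl + d_CH₃NH₂ = 158 cm, d_CH₃NH₂ = 158/(1 + 0.9230) = 82.16 cm.
d_HCl = 158 − 82.16 = 75.8 cm.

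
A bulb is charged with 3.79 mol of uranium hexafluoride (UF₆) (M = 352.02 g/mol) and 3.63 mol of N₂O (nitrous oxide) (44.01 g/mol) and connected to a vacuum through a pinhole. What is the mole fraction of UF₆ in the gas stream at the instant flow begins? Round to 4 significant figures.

0.2696

Rate_i ∝ x_i/√M_i (Graham's law weighted by mole fraction), so the effusate composition follows n_i/√M_i.
So x_UF₆ in the escaping gas = (n_UF₆/√M_UF₆) / Σ(n_i/√M_i)
= (3.79/√352.02) / (3.79/√352.02 + 3.63/√44.01) = 0.2020/(0.2020 + 0.5472) = 0.2696.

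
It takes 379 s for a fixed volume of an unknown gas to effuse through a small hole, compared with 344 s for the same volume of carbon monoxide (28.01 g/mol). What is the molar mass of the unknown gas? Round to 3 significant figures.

34.0 g/mol

Since effusion rate ∝ 1/√M, t_X/t_CO = √(M_X/M_CO).
379/344 = 1.102 = √(M_X/28.01)
M_X = 28.01 × 1.102² = 28.01 × 1.214 = 34.0 g/mol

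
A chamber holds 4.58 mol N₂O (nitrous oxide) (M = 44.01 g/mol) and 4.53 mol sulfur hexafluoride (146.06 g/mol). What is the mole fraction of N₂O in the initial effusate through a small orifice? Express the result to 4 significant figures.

0.6481

Each component's effusion rate ∝ (its partial pressure)·(1/√M) ∝ n_i/√M_i.
x_N₂O(eff) = (n_N₂O/√M_N₂O) / (n_N₂O/√M_N₂O + n_SF₆/√M_SF₆)
= (4.58/√44.01) / (4.58/√44.01 + 4.53/√146.06) = 0.6904/(0.6904 + 0.3748) = 0.6481.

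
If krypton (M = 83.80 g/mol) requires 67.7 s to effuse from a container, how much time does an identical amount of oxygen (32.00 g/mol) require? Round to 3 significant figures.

41.8 s

Since effusion rate ∝ 1/√M, t_O₂/t_Kr = √(M_O₂/M_Kr) = √(32.00/83.80) = √0.3819 = 0.6179.
So the time for O₂ is 67.7 × 0.6179 = 41.8 s.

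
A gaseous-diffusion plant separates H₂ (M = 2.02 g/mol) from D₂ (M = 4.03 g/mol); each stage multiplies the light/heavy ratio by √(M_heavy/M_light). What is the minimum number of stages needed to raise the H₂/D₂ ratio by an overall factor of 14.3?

With α = √(4.03/2.02) per stage, ln α = ½ ln(1.99505) = 0.3453.
Need α^N ≥ 14.3 ⇒ N ≥ ln(14.3) / ln α = 2.660 / 0.3453 = 7.70.
Minimum whole number of stages: N = 8.

8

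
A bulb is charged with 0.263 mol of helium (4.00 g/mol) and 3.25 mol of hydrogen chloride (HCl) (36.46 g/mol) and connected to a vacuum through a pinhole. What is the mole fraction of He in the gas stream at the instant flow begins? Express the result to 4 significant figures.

The effusion rate of species i is ∝ p_i/√M_i ∝ n_i/√M_i.
Mole fraction of He in the effusate = (n_He/√M_He) / (n_He/√M_He + n_HCl/√M_HCl)
= (0.263/√4.00) / (0.263/√4.00 + 3.25/√36.46) = 0.1315/(0.1315 + 0.5382) = 0.1963.

0.1963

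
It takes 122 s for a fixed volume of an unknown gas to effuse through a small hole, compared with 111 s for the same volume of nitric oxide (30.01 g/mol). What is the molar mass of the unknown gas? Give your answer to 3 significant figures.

From Graham's law, t_X/t_NO = √(M_X/M_NO).
122/111 = 1.099 = √(M_X/30.01)
M_X = 30.01 × 1.099² = 30.01 × 1.208 = 36.3 g/mol

36.3 g/mol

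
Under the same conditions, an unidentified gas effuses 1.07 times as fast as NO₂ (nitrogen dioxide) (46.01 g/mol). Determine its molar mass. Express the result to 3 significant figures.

By Graham's law, rate_X/rate_NO₂ = √(M_NO₂/M_X).
1.07 = √(46.01/M_X)
M_X = 46.01 / 1.07² = 46.01 / 1.145 = 40.2 g/mol

40.2 g/mol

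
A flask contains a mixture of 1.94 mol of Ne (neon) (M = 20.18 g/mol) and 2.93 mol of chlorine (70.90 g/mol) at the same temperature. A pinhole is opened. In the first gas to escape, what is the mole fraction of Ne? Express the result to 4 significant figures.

The effusion rate of species i is ∝ p_i/√M_i ∝ n_i/√M_i.
So x_Ne in the escaping gas = (n_Ne/√M_Ne) / Σ(n_i/√M_i)
= (1.94/√20.18) / (1.94/√20.18 + 2.93/√70.90) = 0.4319/(0.4319 + 0.3480) = 0.5538.

0.5538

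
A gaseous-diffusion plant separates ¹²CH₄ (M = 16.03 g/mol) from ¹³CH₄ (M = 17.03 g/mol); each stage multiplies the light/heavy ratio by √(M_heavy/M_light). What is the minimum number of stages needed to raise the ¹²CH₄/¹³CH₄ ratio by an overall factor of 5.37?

Single-stage factor α = √(17.03/16.03), so ln α = ½ ln(1.06238) = 0.03026.
Need α^N ≥ 5.37 ⇒ N ≥ ln(5.37) / ln α = 1.681 / 0.03026 = 55.55.
Rounding up, N = 56 stages.

56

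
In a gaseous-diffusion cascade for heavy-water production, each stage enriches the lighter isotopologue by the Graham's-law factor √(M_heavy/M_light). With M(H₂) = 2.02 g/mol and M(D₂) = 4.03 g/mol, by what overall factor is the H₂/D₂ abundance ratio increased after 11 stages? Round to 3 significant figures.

44.6

The single-stage factor is √(M_heavy/M_light), so 11 stages give [√(4.03/2.02)]^11 = (4.03/2.02)^(11/2).
= 1.99505^(11/2) = 44.6.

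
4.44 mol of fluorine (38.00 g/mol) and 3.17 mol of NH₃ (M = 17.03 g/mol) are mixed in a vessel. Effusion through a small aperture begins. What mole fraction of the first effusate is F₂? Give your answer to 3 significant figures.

0.484

The effusion rate of species i is ∝ p_i/√M_i ∝ n_i/√M_i.
x_F₂(eff) = (n_F₂/√M_F₂) / (n_F₂/√M_F₂ + n_NH₃/√M_NH₃)
= (4.44/√38.00) / (4.44/√38.00 + 3.17/√17.03) = 0.7203/(0.7203 + 0.7682) = 0.484.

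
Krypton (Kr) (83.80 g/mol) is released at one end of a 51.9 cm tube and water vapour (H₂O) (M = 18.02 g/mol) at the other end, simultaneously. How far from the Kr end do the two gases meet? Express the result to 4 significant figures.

16.44 cm

In equal time, each gas travels a distance ∝ its rate ∝ 1/√M, so d_Kr/d_H₂O = √(M_H₂O/M_Kr) = √(18.02/83.80) = 0.4637.
With d_Kr + d_H₂O = 51.9 cm, d_H₂O = 51.9/(1 + 0.4637) = 35.46 cm.
d_Kr = 51.9 − 35.46 = 16.44 cm.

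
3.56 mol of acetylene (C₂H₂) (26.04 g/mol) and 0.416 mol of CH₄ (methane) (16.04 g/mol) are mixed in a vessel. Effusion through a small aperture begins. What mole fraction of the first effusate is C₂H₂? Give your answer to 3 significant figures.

0.870

Effusion rate of each component ∝ n_i/√M_i (partial pressure × 1/√M).
Mole fraction of C₂H₂ in the effusate = (n_C₂H₂/√M_C₂H₂) / (n_C₂H₂/√M_C₂H₂ + n_CH₄/√M_CH₄)
= (3.56/√26.04) / (3.56/√26.04 + 0.416/√16.04) = 0.6976/(0.6976 + 0.1039) = 0.870.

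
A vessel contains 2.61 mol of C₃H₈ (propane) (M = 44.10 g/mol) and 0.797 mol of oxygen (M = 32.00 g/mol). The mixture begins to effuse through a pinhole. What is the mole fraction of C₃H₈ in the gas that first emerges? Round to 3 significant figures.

Rate_i ∝ x_i/√M_i (Graham's law weighted by mole fraction), so the effusate composition follows n_i/√M_i.
x_C₃H₈(eff) = (n_C₃H₈/√M_C₃H₈) / (n_C₃H₈/√M_C₃H₈ + n_O₂/√M_O₂)
= (2.61/√44.10) / (2.61/√44.10 + 0.797/√32.00) = 0.3930/(0.3930 + 0.1409) = 0.736.

0.736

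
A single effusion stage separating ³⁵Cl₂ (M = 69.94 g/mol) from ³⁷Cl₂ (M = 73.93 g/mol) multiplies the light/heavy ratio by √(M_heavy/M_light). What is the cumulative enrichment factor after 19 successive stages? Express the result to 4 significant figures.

1.694

Overall factor = α^19 with α = √(73.93/69.94), i.e. (73.93/69.94)^(19/2).
= 1.05705^(19/2) = 1.694.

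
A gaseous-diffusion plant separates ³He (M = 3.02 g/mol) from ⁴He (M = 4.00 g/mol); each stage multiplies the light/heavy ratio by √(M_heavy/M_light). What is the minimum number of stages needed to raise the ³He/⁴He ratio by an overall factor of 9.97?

With α = √(4.00/3.02) per stage, ln α = ½ ln(1.32450) = 0.1405.
Need α^N ≥ 9.97 ⇒ N ≥ ln(9.97) / ln α = 2.300 / 0.1405 = 16.36.
Minimum whole number of stages: N = 17.

17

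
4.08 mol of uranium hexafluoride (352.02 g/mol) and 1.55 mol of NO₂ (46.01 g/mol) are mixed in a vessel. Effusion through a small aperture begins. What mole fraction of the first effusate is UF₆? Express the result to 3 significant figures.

Each component's effusion rate ∝ (its partial pressure)·(1/√M) ∝ n_i/√M_i.
Mole fraction of UF₆ in the effusate = (n_UF₆/√M_UF₆) / (n_UF₆/√M_UF₆ + n_NO₂/√M_NO₂)
= (4.08/√352.02) / (4.08/√352.02 + 1.55/√46.01) = 0.2175/(0.2175 + 0.2285) = 0.488.

0.488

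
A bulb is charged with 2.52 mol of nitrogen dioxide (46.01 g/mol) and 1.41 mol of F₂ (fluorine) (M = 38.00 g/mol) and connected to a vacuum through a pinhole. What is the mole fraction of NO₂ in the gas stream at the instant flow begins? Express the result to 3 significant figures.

0.619

Effusion rate of each component ∝ n_i/√M_i (partial pressure × 1/√M).
Mole fraction of NO₂ in the effusate = (n_NO₂/√M_NO₂) / (n_NO₂/√M_NO₂ + n_F₂/√M_F₂)
= (2.52/√46.01) / (2.52/√46.01 + 1.41/√38.00) = 0.3715/(0.3715 + 0.2287) = 0.619.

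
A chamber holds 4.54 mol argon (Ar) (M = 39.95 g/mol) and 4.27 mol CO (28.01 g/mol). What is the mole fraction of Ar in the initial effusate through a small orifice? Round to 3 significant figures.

0.471

Rate_i ∝ x_i/√M_i (Graham's law weighted by mole fraction), so the effusate composition follows n_i/√M_i.
x_Ar(eff) = (n_Ar/√M_Ar) / (n_Ar/√M_Ar + n_CO/√M_CO)
= (4.54/√39.95) / (4.54/√39.95 + 4.27/√28.01) = 0.7183/(0.7183 + 0.8068) = 0.471.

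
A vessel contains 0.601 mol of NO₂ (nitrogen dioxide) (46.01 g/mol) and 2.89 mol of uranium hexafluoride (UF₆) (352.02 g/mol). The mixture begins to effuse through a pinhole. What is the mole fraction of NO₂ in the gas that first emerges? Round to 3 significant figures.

The effusion rate of species i is ∝ p_i/√M_i ∝ n_i/√M_i.
So x_NO₂ in the escaping gas = (n_NO₂/√M_NO₂) / Σ(n_i/√M_i)
= (0.601/√46.01) / (0.601/√46.01 + 2.89/√352.02) = 0.08860/(0.08860 + 0.1540) = 0.365.

0.365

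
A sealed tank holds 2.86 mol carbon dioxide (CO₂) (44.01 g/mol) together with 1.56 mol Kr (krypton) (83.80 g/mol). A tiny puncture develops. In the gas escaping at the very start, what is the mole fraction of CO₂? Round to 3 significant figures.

0.717

The effusion rate of species i is ∝ p_i/√M_i ∝ n_i/√M_i.
So x_CO₂ in the escaping gas = (n_CO₂/√M_CO₂) / Σ(n_i/√M_i)
= (2.86/√44.01) / (2.86/√44.01 + 1.56/√83.80) = 0.4311/(0.4311 + 0.1704) = 0.717.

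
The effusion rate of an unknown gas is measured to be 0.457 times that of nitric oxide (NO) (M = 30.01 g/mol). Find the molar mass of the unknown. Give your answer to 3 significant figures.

From Graham's law, rate_X/rate_NO = √(M_NO/M_X).
0.457 = √(30.01/M_X)
M_X = 30.01 / 0.457² = 30.01 / 0.2088 = 144 g/mol

144 g/mol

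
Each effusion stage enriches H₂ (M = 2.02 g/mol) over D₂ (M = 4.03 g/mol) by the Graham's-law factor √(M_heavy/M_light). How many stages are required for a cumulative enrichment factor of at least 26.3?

10

Single-stage factor α = √(4.03/2.02), so ln α = ½ ln(1.99505) = 0.3453.
Need α^N ≥ 26.3 ⇒ N ≥ ln(26.3) / ln α = 3.270 / 0.3453 = 9.47.
Rounding up, N = 10 stages.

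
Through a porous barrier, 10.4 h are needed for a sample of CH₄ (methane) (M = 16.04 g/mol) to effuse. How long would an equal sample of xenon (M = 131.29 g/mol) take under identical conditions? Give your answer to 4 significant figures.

Since effusion rate ∝ 1/√M, t_Xe/t_CH₄ = √(M_Xe/M_CH₄) = √(131.29/16.04) = √8.185 = 2.861.
So the time for Xe is 10.4 × 2.861 = 29.75 h.

29.75 h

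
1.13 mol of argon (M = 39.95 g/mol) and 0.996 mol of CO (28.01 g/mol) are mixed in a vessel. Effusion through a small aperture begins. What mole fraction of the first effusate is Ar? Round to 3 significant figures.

0.487

Rate_i ∝ x_i/√M_i (Graham's law weighted by mole fraction), so the effusate composition follows n_i/√M_i.
Mole fraction of Ar in the effusate = (n_Ar/√M_Ar) / (n_Ar/√M_Ar + n_CO/√M_CO)
= (1.13/√39.95) / (1.13/√39.95 + 0.996/√28.01) = 0.1788/(0.1788 + 0.1882) = 0.487.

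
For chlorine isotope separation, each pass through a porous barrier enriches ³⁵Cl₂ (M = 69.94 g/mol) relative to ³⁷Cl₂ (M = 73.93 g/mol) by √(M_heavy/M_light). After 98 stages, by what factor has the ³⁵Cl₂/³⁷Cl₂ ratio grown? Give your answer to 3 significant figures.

Each stage multiplies the ratio by α = √(73.93/69.94), so after 98 stages the overall factor is α^98 = (73.93/69.94)^(98/2).
= 1.05705^49 = 15.2.

15.2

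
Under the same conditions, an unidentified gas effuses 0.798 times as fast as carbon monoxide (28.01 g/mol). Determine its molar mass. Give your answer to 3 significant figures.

From Graham's law, rate_X/rate_CO = √(M_CO/M_X).
0.798 = √(28.01/M_X)
M_X = 28.01 / 0.798² = 28.01 / 0.6368 = 44.0 g/mol

44.0 g/mol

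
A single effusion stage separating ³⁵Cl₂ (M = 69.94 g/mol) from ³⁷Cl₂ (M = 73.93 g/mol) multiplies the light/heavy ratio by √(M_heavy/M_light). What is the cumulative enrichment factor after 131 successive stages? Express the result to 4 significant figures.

The single-stage factor is √(M_heavy/M_light), so 131 stages give [√(73.93/69.94)]^131 = (73.93/69.94)^(131/2).
= 1.05705^(131/2) = 37.86.

37.86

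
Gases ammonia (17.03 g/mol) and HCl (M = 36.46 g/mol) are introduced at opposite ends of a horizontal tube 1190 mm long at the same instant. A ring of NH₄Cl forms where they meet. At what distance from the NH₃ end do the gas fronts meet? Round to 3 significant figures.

Graham's law gives d_NH₃/d_HCl = rate_NH₃/rate_HCl = √(M_HCl/M_NH₃) = √(36.46/17.03) = 1.463.
With d_NH₃ + d_HCl = 1190 mm, d_HCl = 1190/(1 + 1.463) = 483.1 mm.
d_NH₃ = 1190 − 483.1 = 707 mm.

707 mm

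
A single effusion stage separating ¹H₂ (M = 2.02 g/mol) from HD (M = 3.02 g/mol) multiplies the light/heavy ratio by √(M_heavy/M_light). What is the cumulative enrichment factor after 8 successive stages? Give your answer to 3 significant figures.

5.00

Overall factor = α^8 with α = √(3.02/2.02), i.e. (3.02/2.02)^(8/2).
= 1.49505^4 = 5.00.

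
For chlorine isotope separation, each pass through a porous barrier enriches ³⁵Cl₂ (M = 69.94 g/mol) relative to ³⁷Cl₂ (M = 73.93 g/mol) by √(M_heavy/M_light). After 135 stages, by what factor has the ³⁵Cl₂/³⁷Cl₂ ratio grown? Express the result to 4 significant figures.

42.31

Overall factor = α^135 with α = √(73.93/69.94), i.e. (73.93/69.94)^(135/2).
= 1.05705^(135/2) = 42.31.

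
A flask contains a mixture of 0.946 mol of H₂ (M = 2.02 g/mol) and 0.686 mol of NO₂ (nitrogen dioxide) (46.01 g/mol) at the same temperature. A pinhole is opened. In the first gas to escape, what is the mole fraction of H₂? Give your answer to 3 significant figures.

Each component's effusion rate ∝ (its partial pressure)·(1/√M) ∝ n_i/√M_i.
x_H₂(eff) = (n_H₂/√M_H₂) / (n_H₂/√M_H₂ + n_NO₂/√M_NO₂)
= (0.946/√2.02) / (0.946/√2.02 + 0.686/√46.01) = 0.6656/(0.6656 + 0.1011) = 0.868.

0.868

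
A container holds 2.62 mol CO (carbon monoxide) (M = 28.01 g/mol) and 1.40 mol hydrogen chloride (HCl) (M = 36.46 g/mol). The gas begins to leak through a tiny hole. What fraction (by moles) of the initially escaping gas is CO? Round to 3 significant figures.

0.681

Each component's effusion rate ∝ (its partial pressure)·(1/√M) ∝ n_i/√M_i.
Mole fraction of CO in the effusate = (n_CO/√M_CO) / (n_CO/√M_CO + n_HCl/√M_HCl)
= (2.62/√28.01) / (2.62/√28.01 + 1.40/√36.46) = 0.4950/(0.4950 + 0.2319) = 0.681.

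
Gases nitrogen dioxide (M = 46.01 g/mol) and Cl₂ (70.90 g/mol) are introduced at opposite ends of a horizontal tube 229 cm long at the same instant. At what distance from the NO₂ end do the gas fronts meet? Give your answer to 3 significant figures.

In equal time, each gas travels a distance ∝ its rate ∝ 1/√M, so d_NO₂/d_Cl₂ = √(M_Cl₂/M_NO₂) = √(70.90/46.01) = 1.241.
With d_NO₂ + d_Cl₂ = 229 cm, d_Cl₂ = 229/(1 + 1.241) = 102.2 cm.
d_NO₂ = 229 − 102.2 = 127 cm.

127 cm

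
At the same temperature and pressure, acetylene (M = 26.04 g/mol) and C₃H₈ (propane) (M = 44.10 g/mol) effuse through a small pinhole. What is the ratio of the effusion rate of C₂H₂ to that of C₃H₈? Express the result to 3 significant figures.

1.30

From Graham's law, rate_C₂H₂/rate_C₃H₈ = √(M_C₃H₈/M_C₂H₂) = √(44.10/26.04) = √1.694 = 1.30.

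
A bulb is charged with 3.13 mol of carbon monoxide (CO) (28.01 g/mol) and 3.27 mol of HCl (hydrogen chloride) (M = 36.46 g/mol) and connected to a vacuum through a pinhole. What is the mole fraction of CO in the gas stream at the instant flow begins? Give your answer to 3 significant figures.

The effusion rate of species i is ∝ p_i/√M_i ∝ n_i/√M_i.
So x_CO in the escaping gas = (n_CO/√M_CO) / Σ(n_i/√M_i)
= (3.13/√28.01) / (3.13/√28.01 + 3.27/√36.46) = 0.5914/(0.5914 + 0.5416) = 0.522.

0.522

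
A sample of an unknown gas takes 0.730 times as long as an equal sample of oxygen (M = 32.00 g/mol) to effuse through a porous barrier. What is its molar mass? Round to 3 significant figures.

Using Graham's law: t_X/t_O₂ = √(M_X/M_O₂).
0.730 = √(M_X/32.00)
M_X = 32.00 × 0.730² = 32.00 × 0.5329 = 17.1 g/mol

17.1 g/mol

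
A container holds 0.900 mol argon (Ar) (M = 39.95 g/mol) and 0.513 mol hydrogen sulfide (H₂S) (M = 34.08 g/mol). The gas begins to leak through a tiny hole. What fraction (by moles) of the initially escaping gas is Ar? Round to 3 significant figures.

0.618

The effusion rate of species i is ∝ p_i/√M_i ∝ n_i/√M_i.
So x_Ar in the escaping gas = (n_Ar/√M_Ar) / Σ(n_i/√M_i)
= (0.900/√39.95) / (0.900/√39.95 + 0.513/√34.08) = 0.1424/(0.1424 + 0.08788) = 0.618.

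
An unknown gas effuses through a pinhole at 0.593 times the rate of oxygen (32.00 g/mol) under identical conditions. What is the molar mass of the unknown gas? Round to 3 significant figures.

91.0 g/mol

By Graham's law, rate_X/rate_O₂ = √(M_O₂/M_X).
0.593 = √(32.00/M_X)
M_X = 32.00 / 0.593² = 32.00 / 0.3516 = 91.0 g/mol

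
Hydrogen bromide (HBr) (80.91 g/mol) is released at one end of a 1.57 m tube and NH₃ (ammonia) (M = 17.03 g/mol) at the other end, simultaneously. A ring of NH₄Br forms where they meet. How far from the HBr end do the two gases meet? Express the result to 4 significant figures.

0.4938 m

Graham's law gives d_HBr/d_NH₃ = rate_HBr/rate_NH₃ = √(M_NH₃/M_HBr) = √(17.03/80.91) = 0.4588.
With d_HBr + d_NH₃ = 1.57 m, d_NH₃ = 1.57/(1 + 0.4588) = 1.076 m.
d_HBr = 1.57 − 1.076 = 0.4938 m.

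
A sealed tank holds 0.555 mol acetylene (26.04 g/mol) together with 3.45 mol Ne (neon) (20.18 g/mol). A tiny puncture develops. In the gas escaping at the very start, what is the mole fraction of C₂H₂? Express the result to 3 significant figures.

The effusion rate of species i is ∝ p_i/√M_i ∝ n_i/√M_i.
Mole fraction of C₂H₂ in the effusate = (n_C₂H₂/√M_C₂H₂) / (n_C₂H₂/√M_C₂H₂ + n_Ne/√M_Ne)
= (0.555/√26.04) / (0.555/√26.04 + 3.45/√20.18) = 0.1088/(0.1088 + 0.7680) = 0.124.

0.124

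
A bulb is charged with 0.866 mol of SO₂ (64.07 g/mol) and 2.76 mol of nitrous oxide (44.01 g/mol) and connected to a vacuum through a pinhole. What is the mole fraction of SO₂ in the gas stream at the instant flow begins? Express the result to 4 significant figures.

0.2064

The effusion rate of species i is ∝ p_i/√M_i ∝ n_i/√M_i.
Mole fraction of SO₂ in the effusate = (n_SO₂/√M_SO₂) / (n_SO₂/√M_SO₂ + n_N₂O/√M_N₂O)
= (0.866/√64.07) / (0.866/√64.07 + 2.76/√44.01) = 0.1082/(0.1082 + 0.4160) = 0.2064.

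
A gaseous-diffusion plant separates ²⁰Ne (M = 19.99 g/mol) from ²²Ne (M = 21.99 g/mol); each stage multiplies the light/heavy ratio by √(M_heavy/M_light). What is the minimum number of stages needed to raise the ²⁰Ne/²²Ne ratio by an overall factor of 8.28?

Per stage α = (21.99/19.99)^(1/2) = 1.10005^0.5, giving ln α = 0.04768.
Need α^N ≥ 8.28 ⇒ N ≥ ln(8.28) / ln α = 2.114 / 0.04768 = 44.34.
Minimum whole number of stages: N = 45.

45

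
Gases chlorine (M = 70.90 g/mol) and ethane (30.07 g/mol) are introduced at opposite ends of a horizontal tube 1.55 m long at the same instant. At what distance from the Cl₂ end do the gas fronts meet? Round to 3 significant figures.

In equal time, each gas travels a distance ∝ its rate ∝ 1/√M, so d_Cl₂/d_C₂H₆ = √(M_C₂H₆/M_Cl₂) = √(30.07/70.90) = 0.6512.
With d_Cl₂ + d_C₂H₆ = 1.55 m, d_C₂H₆ = 1.55/(1 + 0.6512) = 0.9387 m.
d_Cl₂ = 1.55 − 0.9387 = 0.611 m.

0.611 m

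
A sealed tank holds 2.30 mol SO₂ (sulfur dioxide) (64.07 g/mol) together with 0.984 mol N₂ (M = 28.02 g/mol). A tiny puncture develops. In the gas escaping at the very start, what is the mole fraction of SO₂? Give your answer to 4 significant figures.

Rate_i ∝ x_i/√M_i (Graham's law weighted by mole fraction), so the effusate composition follows n_i/√M_i.
So x_SO₂ in the escaping gas = (n_SO₂/√M_SO₂) / Σ(n_i/√M_i)
= (2.30/√64.07) / (2.30/√64.07 + 0.984/√28.02) = 0.2873/(0.2873 + 0.1859) = 0.6072.

0.6072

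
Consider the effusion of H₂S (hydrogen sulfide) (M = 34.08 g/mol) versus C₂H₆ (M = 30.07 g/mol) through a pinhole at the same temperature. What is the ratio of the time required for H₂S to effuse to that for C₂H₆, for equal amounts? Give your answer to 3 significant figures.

Graham's law gives t_H₂S/t_C₂H₆ = √(M_H₂S/M_C₂H₆) = √(34.08/30.07) = √1.133 = 1.06.

1.06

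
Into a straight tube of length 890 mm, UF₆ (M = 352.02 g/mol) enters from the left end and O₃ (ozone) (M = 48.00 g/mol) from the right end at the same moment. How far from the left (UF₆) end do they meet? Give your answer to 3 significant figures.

In equal time, each gas travels a distance ∝ its rate ∝ 1/√M, so d_UF₆/d_O₃ = √(M_O₃/M_UF₆) = √(48.00/352.02) = 0.3693.
With d_UF₆ + d_O₃ = 890 mm, d_O₃ = 890/(1 + 0.3693) = 650.0 mm.
d_UF₆ = 890 − 650.0 = 240 mm.

240 mm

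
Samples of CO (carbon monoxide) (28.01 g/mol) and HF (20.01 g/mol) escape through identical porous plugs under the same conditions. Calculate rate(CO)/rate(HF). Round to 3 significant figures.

0.845

Graham's law gives rate_CO/rate_HF = √(M_HF/M_CO) = √(20.01/28.01) = √0.7144 = 0.845.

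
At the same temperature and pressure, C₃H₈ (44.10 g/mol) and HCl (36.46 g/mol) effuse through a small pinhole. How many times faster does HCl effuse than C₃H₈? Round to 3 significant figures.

1.10

Graham's law gives rate_HCl/rate_C₃H₈ = √(M_C₃H₈/M_HCl) = √(44.10/36.46) = √1.210 = 1.10.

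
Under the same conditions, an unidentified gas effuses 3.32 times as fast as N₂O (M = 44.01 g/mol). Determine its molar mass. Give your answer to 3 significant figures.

From Graham's law, rate_X/rate_N₂O = √(M_N₂O/M_X).
3.32 = √(44.01/M_X)
M_X = 44.01 / 3.32² = 44.01 / 11.02 = 3.99 g/mol

3.99 g/mol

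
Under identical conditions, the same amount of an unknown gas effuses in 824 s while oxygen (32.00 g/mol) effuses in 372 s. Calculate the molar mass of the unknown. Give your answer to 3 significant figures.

Using Graham's law: t_X/t_O₂ = √(M_X/M_O₂).
824/372 = 2.215 = √(M_X/32.00)
M_X = 32.00 × 2.215² = 32.00 × 4.906 = 157 g/mol

157 g/mol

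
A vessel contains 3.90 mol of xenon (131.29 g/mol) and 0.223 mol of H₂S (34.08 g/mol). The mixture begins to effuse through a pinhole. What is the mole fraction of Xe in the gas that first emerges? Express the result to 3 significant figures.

Rate_i ∝ x_i/√M_i (Graham's law weighted by mole fraction), so the effusate composition follows n_i/√M_i.
Mole fraction of Xe in the effusate = (n_Xe/√M_Xe) / (n_Xe/√M_Xe + n_H₂S/√M_H₂S)
= (3.90/√131.29) / (3.90/√131.29 + 0.223/√34.08) = 0.3404/(0.3404 + 0.03820) = 0.899.

0.899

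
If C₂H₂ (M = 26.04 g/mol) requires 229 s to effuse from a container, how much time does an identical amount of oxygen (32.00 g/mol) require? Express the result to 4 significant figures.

Using Graham's law: t_O₂/t_C₂H₂ = √(M_O₂/M_C₂H₂) = √(32.00/26.04) = √1.229 = 1.109.
So the time for O₂ is 229 × 1.109 = 253.9 s.

253.9 s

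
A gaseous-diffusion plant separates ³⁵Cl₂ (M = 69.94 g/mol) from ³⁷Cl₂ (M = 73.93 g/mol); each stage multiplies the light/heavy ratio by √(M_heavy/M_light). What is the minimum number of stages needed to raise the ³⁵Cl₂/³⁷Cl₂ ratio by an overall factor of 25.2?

Per stage α = (73.93/69.94)^(1/2) = 1.05705^0.5, giving ln α = 0.02774.
Need α^N ≥ 25.2 ⇒ N ≥ ln(25.2) / ln α = 3.227 / 0.02774 = 116.32.
Minimum whole number of stages: N = 117.

117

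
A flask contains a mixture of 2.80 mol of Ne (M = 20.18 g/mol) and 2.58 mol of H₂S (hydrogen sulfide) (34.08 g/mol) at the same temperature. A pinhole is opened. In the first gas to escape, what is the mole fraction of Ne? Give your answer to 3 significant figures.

0.585

The effusion rate of species i is ∝ p_i/√M_i ∝ n_i/√M_i.
So x_Ne in the escaping gas = (n_Ne/√M_Ne) / Σ(n_i/√M_i)
= (2.80/√20.18) / (2.80/√20.18 + 2.58/√34.08) = 0.6233/(0.6233 + 0.4419) = 0.585.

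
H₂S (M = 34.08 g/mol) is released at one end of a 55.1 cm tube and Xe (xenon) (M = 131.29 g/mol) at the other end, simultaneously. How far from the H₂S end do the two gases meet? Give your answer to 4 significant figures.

The fronts meet when d_H₂S + d_Xe = L with d_H₂S/d_Xe = √(M_Xe/M_H₂S) (Graham's law). Here √(M_Xe/M_H₂S) = √(131.29/34.08) = 1.963.
With d_H₂S + d_Xe = 55.1 cm, d_Xe = 55.1/(1 + 1.963) = 18.60 cm.
d_H₂S = 55.1 − 18.60 = 36.50 cm.

36.50 cm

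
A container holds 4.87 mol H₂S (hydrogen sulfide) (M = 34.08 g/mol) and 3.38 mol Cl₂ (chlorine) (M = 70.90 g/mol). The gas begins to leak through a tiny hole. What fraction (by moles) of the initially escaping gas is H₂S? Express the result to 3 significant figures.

0.675

Rate_i ∝ x_i/√M_i (Graham's law weighted by mole fraction), so the effusate composition follows n_i/√M_i.
Mole fraction of H₂S in the effusate = (n_H₂S/√M_H₂S) / (n_H₂S/√M_H₂S + n_Cl₂/√M_Cl₂)
= (4.87/√34.08) / (4.87/√34.08 + 3.38/√70.90) = 0.8342/(0.8342 + 0.4014) = 0.675.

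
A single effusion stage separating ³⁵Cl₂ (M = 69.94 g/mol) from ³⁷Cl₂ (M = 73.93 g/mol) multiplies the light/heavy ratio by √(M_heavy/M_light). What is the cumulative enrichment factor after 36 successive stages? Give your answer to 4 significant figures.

The single-stage factor is √(M_heavy/M_light), so 36 stages give [√(73.93/69.94)]^36 = (73.93/69.94)^(36/2).
= 1.05705^18 = 2.715.

2.715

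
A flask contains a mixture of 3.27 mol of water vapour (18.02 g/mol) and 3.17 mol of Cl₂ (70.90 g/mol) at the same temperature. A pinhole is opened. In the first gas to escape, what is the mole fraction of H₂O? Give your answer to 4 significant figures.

Effusion rate of each component ∝ n_i/√M_i (partial pressure × 1/√M).
Mole fraction of H₂O in the effusate = (n_H₂O/√M_H₂O) / (n_H₂O/√M_H₂O + n_Cl₂/√M_Cl₂)
= (3.27/√18.02) / (3.27/√18.02 + 3.17/√70.90) = 0.7703/(0.7703 + 0.3765) = 0.6717.

0.6717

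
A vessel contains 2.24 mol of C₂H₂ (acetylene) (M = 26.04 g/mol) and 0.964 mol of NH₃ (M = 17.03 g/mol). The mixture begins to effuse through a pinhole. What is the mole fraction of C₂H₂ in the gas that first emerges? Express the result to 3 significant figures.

The effusion rate of species i is ∝ p_i/√M_i ∝ n_i/√M_i.
Mole fraction of C₂H₂ in the effusate = (n_C₂H₂/√M_C₂H₂) / (n_C₂H₂/√M_C₂H₂ + n_NH₃/√M_NH₃)
= (2.24/√26.04) / (2.24/√26.04 + 0.964/√17.03) = 0.4390/(0.4390 + 0.2336) = 0.653.

0.653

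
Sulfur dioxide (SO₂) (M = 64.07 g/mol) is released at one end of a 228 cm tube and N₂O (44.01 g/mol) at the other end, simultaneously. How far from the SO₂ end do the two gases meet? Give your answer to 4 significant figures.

The fronts meet when d_SO₂ + d_N₂O = L with d_SO₂/d_N₂O = √(M_N₂O/M_SO₂) (Graham's law). Here √(M_N₂O/M_SO₂) = √(44.01/64.07) = 0.8288.
With d_SO₂ + d_N₂O = 228 cm, d_N₂O = 228/(1 + 0.8288) = 124.7 cm.
d_SO₂ = 228 − 124.7 = 103.3 cm.

103.3 cm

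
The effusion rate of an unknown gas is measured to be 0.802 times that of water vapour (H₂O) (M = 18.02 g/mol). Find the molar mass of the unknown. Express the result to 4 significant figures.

28.02 g/mol

From Graham's law, rate_X/rate_H₂O = √(M_H₂O/M_X).
0.802 = √(18.02/M_X)
M_X = 18.02 / 0.802² = 18.02 / 0.6432 = 28.02 g/mol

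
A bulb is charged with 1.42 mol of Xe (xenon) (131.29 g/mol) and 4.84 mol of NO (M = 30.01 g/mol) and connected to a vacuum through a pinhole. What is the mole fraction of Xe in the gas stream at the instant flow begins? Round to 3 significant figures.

Effusion rate of each component ∝ n_i/√M_i (partial pressure × 1/√M).
Mole fraction of Xe in the effusate = (n_Xe/√M_Xe) / (n_Xe/√M_Xe + n_NO/√M_NO)
= (1.42/√131.29) / (1.42/√131.29 + 4.84/√30.01) = 0.1239/(0.1239 + 0.8835) = 0.123.

0.123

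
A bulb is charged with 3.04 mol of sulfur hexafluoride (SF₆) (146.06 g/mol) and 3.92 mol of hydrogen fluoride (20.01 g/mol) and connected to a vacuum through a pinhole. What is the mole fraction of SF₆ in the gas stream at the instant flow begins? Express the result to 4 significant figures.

The effusion rate of species i is ∝ p_i/√M_i ∝ n_i/√M_i.
Mole fraction of SF₆ in the effusate = (n_SF₆/√M_SF₆) / (n_SF₆/√M_SF₆ + n_HF/√M_HF)
= (3.04/√146.06) / (3.04/√146.06 + 3.92/√20.01) = 0.2515/(0.2515 + 0.8763) = 0.2230.

0.2230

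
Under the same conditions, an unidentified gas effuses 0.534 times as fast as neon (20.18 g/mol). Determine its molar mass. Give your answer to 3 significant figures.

70.8 g/mol

Since effusion rate ∝ 1/√M, rate_X/rate_Ne = √(M_Ne/M_X).
0.534 = √(20.18/M_X)
M_X = 20.18 / 0.534² = 20.18 / 0.2852 = 70.8 g/mol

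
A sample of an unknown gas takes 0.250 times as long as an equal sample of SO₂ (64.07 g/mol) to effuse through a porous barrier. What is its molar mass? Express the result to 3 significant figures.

Since effusion rate ∝ 1/√M, t_X/t_SO₂ = √(M_X/M_SO₂).
0.250 = √(M_X/64.07)
M_X = 64.07 × 0.250² = 64.07 × 0.06250 = 4.00 g/mol

4.00 g/mol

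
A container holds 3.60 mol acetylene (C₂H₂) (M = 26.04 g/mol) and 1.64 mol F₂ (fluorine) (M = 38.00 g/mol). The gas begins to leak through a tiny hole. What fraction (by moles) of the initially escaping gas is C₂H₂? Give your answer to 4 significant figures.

0.7262

Effusion rate of each component ∝ n_i/√M_i (partial pressure × 1/√M).
x_C₂H₂(eff) = (n_C₂H₂/√M_C₂H₂) / (n_C₂H₂/√M_C₂H₂ + n_F₂/√M_F₂)
= (3.60/√26.04) / (3.60/√26.04 + 1.64/√38.00) = 0.7055/(0.7055 + 0.2660) = 0.7262.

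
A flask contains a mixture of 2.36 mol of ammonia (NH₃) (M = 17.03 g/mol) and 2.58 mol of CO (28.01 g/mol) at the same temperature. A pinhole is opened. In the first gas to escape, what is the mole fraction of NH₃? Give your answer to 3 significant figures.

0.540

Each component's effusion rate ∝ (its partial pressure)·(1/√M) ∝ n_i/√M_i.
So x_NH₃ in the escaping gas = (n_NH₃/√M_NH₃) / Σ(n_i/√M_i)
= (2.36/√17.03) / (2.36/√17.03 + 2.58/√28.01) = 0.5719/(0.5719 + 0.4875) = 0.540.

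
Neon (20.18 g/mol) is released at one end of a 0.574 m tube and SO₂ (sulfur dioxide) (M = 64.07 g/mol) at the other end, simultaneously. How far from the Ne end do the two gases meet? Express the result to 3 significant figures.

Distances travelled in equal time are proportional to diffusion rates, so d_Ne/d_SO₂ = √(M_SO₂/M_Ne) = √(64.07/20.18) = 1.782.
With d_Ne + d_SO₂ = 0.574 m, d_SO₂ = 0.574/(1 + 1.782) = 0.2063 m.
d_Ne = 0.574 − 0.2063 = 0.368 m.

0.368 m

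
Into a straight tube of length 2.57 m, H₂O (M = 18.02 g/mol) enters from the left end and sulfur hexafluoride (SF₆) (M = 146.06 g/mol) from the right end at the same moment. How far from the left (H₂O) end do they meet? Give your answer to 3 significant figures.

1.90 m

Distances travelled in equal time are proportional to diffusion rates, so d_H₂O/d_SF₆ = √(M_SF₆/M_H₂O) = √(146.06/18.02) = 2.847.
With d_H₂O + d_SF₆ = 2.57 m, d_SF₆ = 2.57/(1 + 2.847) = 0.6681 m.
d_H₂O = 2.57 − 0.6681 = 1.90 m.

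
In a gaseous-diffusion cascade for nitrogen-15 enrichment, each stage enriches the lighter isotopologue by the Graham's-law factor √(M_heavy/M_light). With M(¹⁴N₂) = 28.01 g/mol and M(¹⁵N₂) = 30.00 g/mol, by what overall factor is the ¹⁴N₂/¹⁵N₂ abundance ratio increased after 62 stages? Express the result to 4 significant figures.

8.396

The single-stage factor is √(M_heavy/M_light), so 62 stages give [√(30.00/28.01)]^62 = (30.00/28.01)^(62/2).
= 1.07105^31 = 8.396.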